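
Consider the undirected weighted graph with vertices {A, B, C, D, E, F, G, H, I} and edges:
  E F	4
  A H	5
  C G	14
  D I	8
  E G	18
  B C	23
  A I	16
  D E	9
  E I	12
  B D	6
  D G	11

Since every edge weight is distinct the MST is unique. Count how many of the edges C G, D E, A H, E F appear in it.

Kruskal: consider edges lightest-first.
E F (4): add — endpoints in different components.
A H (5): add — endpoints in different components.
B D (6): add — endpoints in different components.
D I (8): add — endpoints in different components.
D E (9): add — endpoints in different components.
D G (11): add — endpoints in different components.
E I (12): skip — E and I already connected.
C G (14): add — endpoints in different components.
A I (16): add — endpoints in different components.
MST edge set: {E F, A H, B D, D I, D E, D G, C G, A I}.
Of the listed edges, {C G, D E, A H, E F} are in the MST → 4.

4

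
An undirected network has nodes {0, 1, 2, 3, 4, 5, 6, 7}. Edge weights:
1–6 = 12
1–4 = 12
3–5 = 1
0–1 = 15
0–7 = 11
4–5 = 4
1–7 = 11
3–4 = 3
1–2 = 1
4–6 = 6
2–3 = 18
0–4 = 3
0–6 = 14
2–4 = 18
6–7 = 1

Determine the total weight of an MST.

26

Grow the tree from 0 using Prim:
Step 1: cheapest edge leaving the tree is 0–4 (3); add 4.
Step 2: cheapest edge leaving the tree is 3–4 (3); add 3.
Step 3: cheapest edge leaving the tree is 3–5 (1); add 5.
Step 4: cheapest edge leaving the tree is 4–6 (6); add 6.
Step 5: cheapest edge leaving the tree is 6–7 (1); add 7.
Step 6: cheapest edge leaving the tree is 1–7 (11); add 1.
Step 7: cheapest edge leaving the tree is 1–2 (1); add 2.
MST edges: 0–4, 3–4, 3–5, 4–6, 6–7, 1–7, 1–2; total weight 3+3+1+6+1+11+1 = 26.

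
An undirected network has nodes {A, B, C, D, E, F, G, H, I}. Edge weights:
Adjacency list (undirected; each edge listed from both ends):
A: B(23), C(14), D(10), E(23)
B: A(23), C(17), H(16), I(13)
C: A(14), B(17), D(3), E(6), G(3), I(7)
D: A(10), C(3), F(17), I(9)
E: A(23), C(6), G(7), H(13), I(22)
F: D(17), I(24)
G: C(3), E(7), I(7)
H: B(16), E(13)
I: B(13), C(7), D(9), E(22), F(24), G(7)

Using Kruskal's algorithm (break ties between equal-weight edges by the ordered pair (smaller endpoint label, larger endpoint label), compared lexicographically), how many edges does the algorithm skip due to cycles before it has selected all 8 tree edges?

6

Kruskal: consider edges lightest-first.
C D (3): add — endpoints in different components.
C G (3): add — endpoints in different components.
C E (6): add — endpoints in different components.
C I (7): add — endpoints in different components.
E G (7): skip — E and G already connected.
G I (7): skip — G and I already connected.
D I (9): skip — D and I already connected.
A D (10): add — endpoints in different components.
B I (13): add — endpoints in different components.
E H (13): add — endpoints in different components.
A C (14): skip — A and C already connected.
B H (16): skip — B and H already connected.
B C (17): skip — B and C already connected.
D F (17): add — endpoints in different components.
Edges rejected before the tree was complete: 6.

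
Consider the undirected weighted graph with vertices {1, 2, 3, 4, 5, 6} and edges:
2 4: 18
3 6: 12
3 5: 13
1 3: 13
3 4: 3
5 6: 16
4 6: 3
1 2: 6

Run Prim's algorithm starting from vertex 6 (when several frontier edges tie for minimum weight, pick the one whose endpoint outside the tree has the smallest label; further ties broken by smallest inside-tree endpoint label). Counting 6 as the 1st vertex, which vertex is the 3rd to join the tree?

Prim's algorithm from 6:
Step 1: frontier [4 6 3, 3 6 12, 5 6 16] → take 4 6 (3); add 4.
Step 2: frontier [3 4 3, 2 4 18, 3 6 12, 5 6 16] → take 3 4 (3); add 3.
Step 3: frontier [1 3 13, 3 5 13, 2 4 18, 5 6 16] → take 1 3 (13); add 1.
Step 4: frontier [1 2 6, 3 5 13, 2 4 18, 5 6 16] → take 1 2 (6); add 2.
Step 5: frontier [3 5 13, 5 6 16] → take 3 5 (13); add 5.
Vertex order: 6, 4, 3, 1, 2, 5. The 3rd vertex is 3.

3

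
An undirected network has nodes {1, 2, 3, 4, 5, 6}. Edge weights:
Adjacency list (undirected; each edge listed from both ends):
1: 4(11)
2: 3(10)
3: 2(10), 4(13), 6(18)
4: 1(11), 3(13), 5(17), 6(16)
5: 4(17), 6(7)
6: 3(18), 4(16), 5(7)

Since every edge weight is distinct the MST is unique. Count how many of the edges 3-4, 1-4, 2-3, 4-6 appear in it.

4

Sort edges by weight, then run Kruskal:
5-6 (7): add — endpoints in different components.
2-3 (10): add — endpoints in different components.
1-4 (11): add — endpoints in different components.
3-4 (13): add — endpoints in different components.
4-6 (16): add — endpoints in different components.
MST edge set: {5-6, 2-3, 1-4, 3-4, 4-6}.
Of the listed edges, {3-4, 1-4, 2-3, 4-6} are in the MST → 4.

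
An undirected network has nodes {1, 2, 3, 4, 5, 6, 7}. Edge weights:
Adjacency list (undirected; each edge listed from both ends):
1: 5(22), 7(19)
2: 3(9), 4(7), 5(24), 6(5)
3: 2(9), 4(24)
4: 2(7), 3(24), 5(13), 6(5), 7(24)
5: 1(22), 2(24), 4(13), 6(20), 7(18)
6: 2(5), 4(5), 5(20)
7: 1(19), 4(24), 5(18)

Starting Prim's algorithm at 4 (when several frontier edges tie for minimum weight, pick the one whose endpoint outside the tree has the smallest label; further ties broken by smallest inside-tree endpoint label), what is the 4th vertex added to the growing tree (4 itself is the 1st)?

3

Prim's algorithm from 4:
Step 1: frontier [4–6 5, 2–4 7, 4–5 13, 3–4 24, 4–7 24] → take 4–6 (5); add 6.
Step 2: frontier [2–4 7, 4–5 13, 3–4 24, 4–7 24, 2–6 5, 5–6 20] → take 2–6 (5); add 2.
Step 3: frontier [2–3 9, 2–5 24, 4–5 13, 3–4 24, 4–7 24, 5–6 20] → take 2–3 (9); add 3.
Step 4: frontier [2–5 24, 4–5 13, 4–7 24, 5–6 20] → take 4–5 (13); add 5.
Step 5: frontier [4–7 24, 5–7 18, 1–5 22] → take 5–7 (18); add 7.
Step 6: frontier [1–5 22, 1–7 19] → take 1–7 (19); add 1.
Vertex order: 4, 6, 2, 3, 5, 7, 1. The 4th vertex is 3.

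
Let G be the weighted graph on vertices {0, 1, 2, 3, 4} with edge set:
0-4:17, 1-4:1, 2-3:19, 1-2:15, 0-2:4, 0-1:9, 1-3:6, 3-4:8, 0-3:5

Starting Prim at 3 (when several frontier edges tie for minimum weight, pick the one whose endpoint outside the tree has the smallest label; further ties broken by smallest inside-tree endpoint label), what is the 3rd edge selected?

Prim's algorithm from 3:
Step 1: cheapest edge leaving the tree is 0-3 (5); add 0.
Step 2: cheapest edge leaving the tree is 0-2 (4); add 2.
Step 3: cheapest edge leaving the tree is 1-3 (6); add 1.
Step 4: cheapest edge leaving the tree is 1-4 (1); add 4.
The 3rd edge added is 1-3.

1-3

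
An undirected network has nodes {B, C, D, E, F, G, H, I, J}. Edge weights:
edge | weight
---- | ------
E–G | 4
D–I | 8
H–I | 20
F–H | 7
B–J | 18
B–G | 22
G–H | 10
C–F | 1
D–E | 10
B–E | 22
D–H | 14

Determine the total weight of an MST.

Grow the tree from B using Prim:
Step 1: cheapest edge leaving the tree is B–J (18); add J.
Step 2: cheapest edge leaving the tree is B–E (22); add E.
Step 3: cheapest edge leaving the tree is E–G (4); add G.
Step 4: cheapest edge leaving the tree is D–E (10); add D.
Step 5: cheapest edge leaving the tree is D–I (8); add I.
Step 6: cheapest edge leaving the tree is G–H (10); add H.
Step 7: cheapest edge leaving the tree is F–H (7); add F.
Step 8: cheapest edge leaving the tree is C–F (1); add C.
MST edges: B–J, B–E, E–G, D–E, D–I, G–H, F–H, C–F; total weight 18+22+4+10+8+10+7+1 = 80.

80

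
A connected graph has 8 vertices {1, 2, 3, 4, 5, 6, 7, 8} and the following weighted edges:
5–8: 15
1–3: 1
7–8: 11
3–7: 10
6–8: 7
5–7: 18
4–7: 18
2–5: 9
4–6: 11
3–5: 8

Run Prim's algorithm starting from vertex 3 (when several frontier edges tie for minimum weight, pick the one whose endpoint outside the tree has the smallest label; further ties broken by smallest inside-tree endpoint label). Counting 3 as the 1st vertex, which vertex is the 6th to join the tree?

8

Prim, starting at 3.
Step 1: frontier [1–3 1, 3–5 8, 3–7 10] → take 1–3 (1); add 1.
Step 2: frontier [3–5 8, 3–7 10] → take 3–5 (8); add 5.
Step 3: frontier [3–7 10, 2–5 9, 5–8 15, 5–7 18] → take 2–5 (9); add 2.
Step 4: frontier [3–7 10, 5–8 15, 5–7 18] → take 3–7 (10); add 7.
Step 5: frontier [5–8 15, 7–8 11, 4–7 18] → take 7–8 (11); add 8.
Step 6: frontier [4–7 18, 6–8 7] → take 6–8 (7); add 6.
Step 7: frontier [4–6 11, 4–7 18] → take 4–6 (11); add 4.
Vertex order: 3, 1, 5, 2, 7, 8, 6, 4. The 6th vertex is 8.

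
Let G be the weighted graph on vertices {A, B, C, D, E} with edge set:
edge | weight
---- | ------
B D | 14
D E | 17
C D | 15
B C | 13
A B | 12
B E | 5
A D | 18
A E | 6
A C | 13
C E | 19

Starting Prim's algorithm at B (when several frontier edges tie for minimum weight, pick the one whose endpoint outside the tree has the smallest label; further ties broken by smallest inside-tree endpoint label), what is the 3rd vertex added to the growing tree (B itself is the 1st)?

Grow the tree from B using Prim:
Step 1: cheapest edge leaving the tree is B E (5); add E.
Step 2: cheapest edge leaving the tree is A E (6); add A.
Step 3: cheapest edge leaving the tree is A C (13); add C.
Step 4: cheapest edge leaving the tree is B D (14); add D.
Vertex order: B, E, A, C, D. The 3rd vertex is A.

A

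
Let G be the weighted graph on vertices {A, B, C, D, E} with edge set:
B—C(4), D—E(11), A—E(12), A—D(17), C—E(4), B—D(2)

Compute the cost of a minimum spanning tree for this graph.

Prim's algorithm from A:
Step 1: frontier [A—E 12, A—D 17] → take A—E (12); add E.
Step 2: frontier [A—D 17, C—E 4, D—E 11] → take C—E (4); add C.
Step 3: frontier [A—D 17, B—C 4, D—E 11] → take B—C (4); add B.
Step 4: frontier [A—D 17, B—D 2, D—E 11] → take B—D (2); add D.
MST edges: A—E, C—E, B—C, B—D; total weight 12+4+4+2 = 22.

22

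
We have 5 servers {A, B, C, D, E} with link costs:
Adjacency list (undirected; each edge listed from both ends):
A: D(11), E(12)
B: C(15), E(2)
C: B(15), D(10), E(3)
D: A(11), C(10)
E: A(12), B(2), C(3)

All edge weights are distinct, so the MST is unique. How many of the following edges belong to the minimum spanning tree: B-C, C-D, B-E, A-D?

Kruskal's algorithm — process edges by increasing weight (ties by edge label):
B-E (2): add. Components now {A} {B,E} {C} {D}
C-E (3): add. Components now {A} {B,C,E} {D}
C-D (10): add. Components now {A} {B,C,D,E}
A-D (11): add. Components now {A,B,C,D,E}
MST edge set: {B-E, C-E, C-D, A-D}.
Of the listed edges, {C-D, B-E, A-D} are in the MST → 3.

3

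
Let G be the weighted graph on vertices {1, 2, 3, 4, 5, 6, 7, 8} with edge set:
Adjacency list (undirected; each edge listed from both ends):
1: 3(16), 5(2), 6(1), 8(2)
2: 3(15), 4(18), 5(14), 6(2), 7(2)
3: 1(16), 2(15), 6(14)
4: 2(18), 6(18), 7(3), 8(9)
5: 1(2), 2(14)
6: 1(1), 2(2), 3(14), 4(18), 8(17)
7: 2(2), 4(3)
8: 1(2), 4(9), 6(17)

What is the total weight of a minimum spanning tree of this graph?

26

Prim, starting at 7.
Step 1: frontier [2-7 2, 4-7 3] → take 2-7 (2); add 2.
Step 2: frontier [2-6 2, 2-5 14, 2-3 15, 2-4 18, 4-7 3] → take 2-6 (2); add 6.
Step 3: frontier [2-5 14, 2-3 15, 2-4 18, 1-6 1, 3-6 14, 6-8 17, 4-6 18, 4-7 3] → take 1-6 (1); add 1.
Step 4: frontier [1-5 2, 1-8 2, 1-3 16, 2-5 14, 2-3 15, 2-4 18, 3-6 14, 6-8 17, 4-6 18, 4-7 3] → take 1-5 (2); add 5.
Step 5: frontier [1-8 2, 1-3 16, 2-3 15, 2-4 18, 3-6 14, 6-8 17, 4-6 18, 4-7 3] → take 1-8 (2); add 8.
Step 6: frontier [1-3 16, 2-3 15, 2-4 18, 3-6 14, 4-6 18, 4-7 3, 4-8 9] → take 4-7 (3); add 4.
Step 7: frontier [1-3 16, 2-3 15, 3-6 14] → take 3-6 (14); add 3.
MST edges: 2-7, 2-6, 1-6, 1-5, 1-8, 4-7, 3-6; total weight 2+2+1+2+2+3+14 = 26.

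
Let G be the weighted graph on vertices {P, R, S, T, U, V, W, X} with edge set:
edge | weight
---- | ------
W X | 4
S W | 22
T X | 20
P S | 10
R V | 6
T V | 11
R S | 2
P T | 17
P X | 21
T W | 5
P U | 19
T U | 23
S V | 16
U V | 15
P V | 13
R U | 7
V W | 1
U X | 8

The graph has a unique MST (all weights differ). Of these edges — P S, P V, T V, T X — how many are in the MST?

Kruskal: consider edges lightest-first.
V W (1): add — endpoints in different components.
R S (2): add — endpoints in different components.
W X (4): add — endpoints in different components.
T W (5): add — endpoints in different components.
R V (6): add — endpoints in different components.
R U (7): add — endpoints in different components.
U X (8): skip — U and X already connected.
P S (10): add — endpoints in different components.
MST edge set: {V W, R S, W X, T W, R V, R U, P S}.
Of the listed edges, {P S} are in the MST → 1.

1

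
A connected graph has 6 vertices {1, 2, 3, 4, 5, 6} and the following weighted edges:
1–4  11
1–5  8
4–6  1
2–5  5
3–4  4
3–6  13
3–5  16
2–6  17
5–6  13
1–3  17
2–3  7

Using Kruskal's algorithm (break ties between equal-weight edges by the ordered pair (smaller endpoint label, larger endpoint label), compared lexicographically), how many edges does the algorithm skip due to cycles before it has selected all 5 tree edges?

0

Kruskal: consider edges lightest-first.
4–6 (1): add — endpoints in different components.
3–4 (4): add — endpoints in different components.
2–5 (5): add — endpoints in different components.
2–3 (7): add — endpoints in different components.
1–5 (8): add — endpoints in different components.
Edges rejected before the tree was complete: 0.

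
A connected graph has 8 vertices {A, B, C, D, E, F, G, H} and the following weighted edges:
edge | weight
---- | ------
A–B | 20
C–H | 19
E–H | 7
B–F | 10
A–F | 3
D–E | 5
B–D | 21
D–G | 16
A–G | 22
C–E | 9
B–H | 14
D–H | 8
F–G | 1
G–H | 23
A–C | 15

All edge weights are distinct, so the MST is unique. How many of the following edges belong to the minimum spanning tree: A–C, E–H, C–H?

1

Kruskal's algorithm — process edges by increasing weight (ties by edge label):
F–G (1): add — endpoints in different components.
A–F (3): add — endpoints in different components.
D–E (5): add — endpoints in different components.
E–H (7): add — endpoints in different components.
D–H (8): skip — D and H already connected.
C–E (9): add — endpoints in different components.
B–F (10): add — endpoints in different components.
B–H (14): add — endpoints in different components.
MST edge set: {F–G, A–F, D–E, E–H, C–E, B–F, B–H}.
Of the listed edges, {E–H} are in the MST → 1.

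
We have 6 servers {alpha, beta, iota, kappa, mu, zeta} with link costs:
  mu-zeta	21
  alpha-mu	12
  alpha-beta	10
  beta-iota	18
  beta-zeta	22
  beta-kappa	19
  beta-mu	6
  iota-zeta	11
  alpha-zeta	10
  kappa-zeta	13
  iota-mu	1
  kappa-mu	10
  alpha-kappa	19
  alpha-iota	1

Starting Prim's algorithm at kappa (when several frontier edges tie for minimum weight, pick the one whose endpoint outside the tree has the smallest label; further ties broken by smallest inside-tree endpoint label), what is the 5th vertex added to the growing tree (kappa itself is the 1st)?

Grow the tree from kappa using Prim:
Step 1: cheapest edge leaving the tree is kappa-mu (10); add mu.
Step 2: cheapest edge leaving the tree is iota-mu (1); add iota.
Step 3: cheapest edge leaving the tree is alpha-iota (1); add alpha.
Step 4: cheapest edge leaving the tree is beta-mu (6); add beta.
Step 5: cheapest edge leaving the tree is alpha-zeta (10); add zeta.
Vertex order: kappa, mu, iota, alpha, beta, zeta. The 5th vertex is beta.

beta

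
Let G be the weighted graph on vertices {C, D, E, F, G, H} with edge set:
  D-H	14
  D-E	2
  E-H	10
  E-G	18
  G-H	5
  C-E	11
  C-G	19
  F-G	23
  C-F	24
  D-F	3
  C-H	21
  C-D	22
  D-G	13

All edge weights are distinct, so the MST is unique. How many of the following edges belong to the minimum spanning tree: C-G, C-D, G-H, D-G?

1

Kruskal's algorithm — process edges by increasing weight (ties by edge label):
D-E (2): add — endpoints in different components.
D-F (3): add — endpoints in different components.
G-H (5): add — endpoints in different components.
E-H (10): add — endpoints in different components.
C-E (11): add — endpoints in different components.
MST edge set: {D-E, D-F, G-H, E-H, C-E}.
Of the listed edges, {G-H} are in the MST → 1.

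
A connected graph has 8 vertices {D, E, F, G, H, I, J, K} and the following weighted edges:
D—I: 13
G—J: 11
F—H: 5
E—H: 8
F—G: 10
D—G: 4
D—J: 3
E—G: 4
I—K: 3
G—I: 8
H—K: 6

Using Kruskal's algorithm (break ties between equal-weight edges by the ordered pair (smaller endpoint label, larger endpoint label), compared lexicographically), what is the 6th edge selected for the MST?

H-K

Sort edges by weight, then run Kruskal:
D—J (3): add — endpoints in different components.
I—K (3): add — endpoints in different components.
D—G (4): add — endpoints in different components.
E—G (4): add — endpoints in different components.
F—H (5): add — endpoints in different components.
H—K (6): add — endpoints in different components.
E—H (8): add — endpoints in different components.
The 6th edge added is H—K.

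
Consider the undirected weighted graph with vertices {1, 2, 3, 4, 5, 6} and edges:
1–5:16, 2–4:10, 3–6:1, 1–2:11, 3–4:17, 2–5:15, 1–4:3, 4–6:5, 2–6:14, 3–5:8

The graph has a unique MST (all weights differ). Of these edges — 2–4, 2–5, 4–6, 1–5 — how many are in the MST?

2

Kruskal's algorithm — process edges by increasing weight (ties by edge label):
3–6 (1): add — endpoints in different components.
1–4 (3): add — endpoints in different components.
4–6 (5): add — endpoints in different components.
3–5 (8): add — endpoints in different components.
2–4 (10): add — endpoints in different components.
MST edge set: {3–6, 1–4, 4–6, 3–5, 2–4}.
Of the listed edges, {2–4, 4–6} are in the MST → 2.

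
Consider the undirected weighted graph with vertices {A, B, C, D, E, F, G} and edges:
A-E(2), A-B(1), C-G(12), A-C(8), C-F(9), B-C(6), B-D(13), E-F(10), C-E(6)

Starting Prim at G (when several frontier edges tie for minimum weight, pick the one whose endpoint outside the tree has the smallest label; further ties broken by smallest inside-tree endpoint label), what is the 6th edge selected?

B-D

Prim's algorithm from G:
Step 1: cheapest edge leaving the tree is C-G (12); add C.
Step 2: cheapest edge leaving the tree is B-C (6); add B.
Step 3: cheapest edge leaving the tree is A-B (1); add A.
Step 4: cheapest edge leaving the tree is A-E (2); add E.
Step 5: cheapest edge leaving the tree is C-F (9); add F.
Step 6: cheapest edge leaving the tree is B-D (13); add D.
The 6th edge added is B-D.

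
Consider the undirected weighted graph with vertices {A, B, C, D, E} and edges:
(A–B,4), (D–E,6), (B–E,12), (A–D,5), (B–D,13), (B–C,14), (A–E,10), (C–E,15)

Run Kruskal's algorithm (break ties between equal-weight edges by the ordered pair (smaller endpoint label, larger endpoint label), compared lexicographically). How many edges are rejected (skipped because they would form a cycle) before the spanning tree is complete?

Kruskal's algorithm — process edges by increasing weight (ties by edge label):
A–B (4): add. Components now {A,B} {C} {D} {E}
A–D (5): add. Components now {A,B,D} {C} {E}
D–E (6): add. Components now {A,B,D,E} {C}
A–E (10): skip — A and E already connected.
B–E (12): skip — B and E already connected.
B–D (13): skip — B and D already connected.
B–C (14): add. Components now {A,B,C,D,E}
Edges rejected before the tree was complete: 3.

3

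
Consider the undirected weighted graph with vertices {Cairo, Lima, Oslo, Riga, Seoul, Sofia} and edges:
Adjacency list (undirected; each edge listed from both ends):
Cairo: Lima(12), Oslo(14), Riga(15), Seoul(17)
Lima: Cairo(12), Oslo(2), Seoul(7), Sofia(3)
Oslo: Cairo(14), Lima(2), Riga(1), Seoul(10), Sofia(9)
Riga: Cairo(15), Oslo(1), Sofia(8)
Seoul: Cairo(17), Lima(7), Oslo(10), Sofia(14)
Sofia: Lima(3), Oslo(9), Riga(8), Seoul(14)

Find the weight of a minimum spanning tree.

Grow the tree from Seoul using Prim:
Step 1: frontier [Lima–Seoul 7, Oslo–Seoul 10, Seoul–Sofia 14, Cairo–Seoul 17] → take Lima–Seoul (7); add Lima.
Step 2: frontier [Lima–Oslo 2, Lima–Sofia 3, Cairo–Lima 12, Oslo–Seoul 10, Seoul–Sofia 14, Cairo–Seoul 17] → take Lima–Oslo (2); add Oslo.
Step 3: frontier [Lima–Sofia 3, Cairo–Lima 12, Oslo–Riga 1, Oslo–Sofia 9, Cairo–Oslo 14, Seoul–Sofia 14, Cairo–Seoul 17] → take Oslo–Riga (1); add Riga.
Step 4: frontier [Lima–Sofia 3, Cairo–Lima 12, Oslo–Sofia 9, Cairo–Oslo 14, Riga–Sofia 8, Cairo–Riga 15, Seoul–Sofia 14, Cairo–Seoul 17] → take Lima–Sofia (3); add Sofia.
Step 5: frontier [Cairo–Lima 12, Cairo–Oslo 14, Cairo–Riga 15, Cairo–Seoul 17] → take Cairo–Lima (12); add Cairo.
MST edges: Lima–Seoul, Lima–Oslo, Oslo–Riga, Lima–Sofia, Cairo–Lima; total weight 7+2+1+3+12 = 25.

25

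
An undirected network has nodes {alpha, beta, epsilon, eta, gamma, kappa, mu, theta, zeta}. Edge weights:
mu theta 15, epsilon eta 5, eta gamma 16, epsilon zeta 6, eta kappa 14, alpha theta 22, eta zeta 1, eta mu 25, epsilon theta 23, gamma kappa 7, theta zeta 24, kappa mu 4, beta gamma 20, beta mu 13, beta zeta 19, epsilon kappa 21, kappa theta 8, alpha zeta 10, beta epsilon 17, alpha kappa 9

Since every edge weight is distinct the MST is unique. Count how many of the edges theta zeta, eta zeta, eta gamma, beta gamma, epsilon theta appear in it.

1

Sort edges by weight, then run Kruskal:
eta zeta (1): add — endpoints in different components.
kappa mu (4): add — endpoints in different components.
epsilon eta (5): add — endpoints in different components.
epsilon zeta (6): skip — zeta and epsilon already connected.
gamma kappa (7): add — endpoints in different components.
kappa theta (8): add — endpoints in different components.
alpha kappa (9): add — endpoints in different components.
alpha zeta (10): add — endpoints in different components.
beta mu (13): add — endpoints in different components.
MST edge set: {eta zeta, kappa mu, epsilon eta, gamma kappa, kappa theta, alpha kappa, alpha zeta, beta mu}.
Of the listed edges, {eta zeta} are in the MST → 1.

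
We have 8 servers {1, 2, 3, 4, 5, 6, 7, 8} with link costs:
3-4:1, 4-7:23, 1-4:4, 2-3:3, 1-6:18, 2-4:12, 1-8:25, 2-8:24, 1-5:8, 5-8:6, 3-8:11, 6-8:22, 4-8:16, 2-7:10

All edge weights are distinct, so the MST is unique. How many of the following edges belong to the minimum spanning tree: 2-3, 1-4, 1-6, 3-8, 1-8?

Kruskal's algorithm — process edges by increasing weight (ties by edge label):
3-4 (1): add — endpoints in different components.
2-3 (3): add — endpoints in different components.
1-4 (4): add — endpoints in different components.
5-8 (6): add — endpoints in different components.
1-5 (8): add — endpoints in different components.
2-7 (10): add — endpoints in different components.
3-8 (11): skip — 3 and 8 already connected.
2-4 (12): skip — 2 and 4 already connected.
4-8 (16): skip — 4 and 8 already connected.
1-6 (18): add — endpoints in different components.
MST edge set: {3-4, 2-3, 1-4, 5-8, 1-5, 2-7, 1-6}.
Of the listed edges, {2-3, 1-4, 1-6} are in the MST → 3.

3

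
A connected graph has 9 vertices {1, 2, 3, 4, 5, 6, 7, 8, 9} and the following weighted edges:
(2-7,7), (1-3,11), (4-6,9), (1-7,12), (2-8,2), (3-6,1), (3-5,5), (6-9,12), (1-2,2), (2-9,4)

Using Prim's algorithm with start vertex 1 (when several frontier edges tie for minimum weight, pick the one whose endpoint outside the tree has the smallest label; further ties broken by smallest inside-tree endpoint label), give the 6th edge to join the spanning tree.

3-6

Prim, starting at 1.
Step 1: cheapest edge leaving the tree is 1-2 (2); add 2.
Step 2: cheapest edge leaving the tree is 2-8 (2); add 8.
Step 3: cheapest edge leaving the tree is 2-9 (4); add 9.
Step 4: cheapest edge leaving the tree is 2-7 (7); add 7.
Step 5: cheapest edge leaving the tree is 1-3 (11); add 3.
Step 6: cheapest edge leaving the tree is 3-6 (1); add 6.
Step 7: cheapest edge leaving the tree is 3-5 (5); add 5.
Step 8: cheapest edge leaving the tree is 4-6 (9); add 4.
The 6th edge added is 3-6.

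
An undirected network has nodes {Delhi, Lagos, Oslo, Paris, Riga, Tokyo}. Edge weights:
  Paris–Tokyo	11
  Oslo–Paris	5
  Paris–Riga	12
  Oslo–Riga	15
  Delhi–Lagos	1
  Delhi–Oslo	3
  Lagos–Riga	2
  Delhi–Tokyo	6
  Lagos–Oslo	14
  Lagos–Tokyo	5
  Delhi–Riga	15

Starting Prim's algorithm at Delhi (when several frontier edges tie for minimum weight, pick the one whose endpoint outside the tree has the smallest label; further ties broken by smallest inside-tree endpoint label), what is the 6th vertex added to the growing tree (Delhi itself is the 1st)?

Tokyo

Prim, starting at Delhi.
Step 1: frontier [Delhi–Lagos 1, Delhi–Oslo 3, Delhi–Tokyo 6, Delhi–Riga 15] → take Delhi–Lagos (1); add Lagos.
Step 2: frontier [Delhi–Oslo 3, Delhi–Tokyo 6, Delhi–Riga 15, Lagos–Riga 2, Lagos–Tokyo 5, Lagos–Oslo 14] → take Lagos–Riga (2); add Riga.
Step 3: frontier [Delhi–Oslo 3, Delhi–Tokyo 6, Lagos–Tokyo 5, Lagos–Oslo 14, Paris–Riga 12, Oslo–Riga 15] → take Delhi–Oslo (3); add Oslo.
Step 4: frontier [Delhi–Tokyo 6, Lagos–Tokyo 5, Oslo–Paris 5, Paris–Riga 12] → take Oslo–Paris (5); add Paris.
Step 5: frontier [Delhi–Tokyo 6, Lagos–Tokyo 5, Paris–Tokyo 11] → take Lagos–Tokyo (5); add Tokyo.
Vertex order: Delhi, Lagos, Riga, Oslo, Paris, Tokyo. The 6th vertex is Tokyo.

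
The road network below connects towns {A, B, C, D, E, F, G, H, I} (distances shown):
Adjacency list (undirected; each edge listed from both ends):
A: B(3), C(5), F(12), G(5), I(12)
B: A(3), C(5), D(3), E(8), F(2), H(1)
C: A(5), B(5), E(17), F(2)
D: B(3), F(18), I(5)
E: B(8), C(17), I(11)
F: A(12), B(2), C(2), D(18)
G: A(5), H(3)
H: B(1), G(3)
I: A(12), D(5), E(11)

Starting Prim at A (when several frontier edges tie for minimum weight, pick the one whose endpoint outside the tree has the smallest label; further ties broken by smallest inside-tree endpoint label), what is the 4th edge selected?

Prim's algorithm from A:
Step 1: cheapest edge leaving the tree is A B (3); add B.
Step 2: cheapest edge leaving the tree is B H (1); add H.
Step 3: cheapest edge leaving the tree is B F (2); add F.
Step 4: cheapest edge leaving the tree is C F (2); add C.
Step 5: cheapest edge leaving the tree is B D (3); add D.
Step 6: cheapest edge leaving the tree is G H (3); add G.
Step 7: cheapest edge leaving the tree is D I (5); add I.
Step 8: cheapest edge leaving the tree is B E (8); add E.
The 4th edge added is C F.

C-F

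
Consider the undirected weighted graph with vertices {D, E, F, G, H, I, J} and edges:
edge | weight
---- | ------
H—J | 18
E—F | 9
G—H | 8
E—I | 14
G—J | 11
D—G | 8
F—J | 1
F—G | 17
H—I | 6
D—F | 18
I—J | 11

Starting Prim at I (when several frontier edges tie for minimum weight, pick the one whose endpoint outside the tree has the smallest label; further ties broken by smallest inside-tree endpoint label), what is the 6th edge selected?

E-F

Prim, starting at I.
Step 1: cheapest edge leaving the tree is H—I (6); add H.
Step 2: cheapest edge leaving the tree is G—H (8); add G.
Step 3: cheapest edge leaving the tree is D—G (8); add D.
Step 4: cheapest edge leaving the tree is G—J (11); add J.
Step 5: cheapest edge leaving the tree is F—J (1); add F.
Step 6: cheapest edge leaving the tree is E—F (9); add E.
The 6th edge added is E—F.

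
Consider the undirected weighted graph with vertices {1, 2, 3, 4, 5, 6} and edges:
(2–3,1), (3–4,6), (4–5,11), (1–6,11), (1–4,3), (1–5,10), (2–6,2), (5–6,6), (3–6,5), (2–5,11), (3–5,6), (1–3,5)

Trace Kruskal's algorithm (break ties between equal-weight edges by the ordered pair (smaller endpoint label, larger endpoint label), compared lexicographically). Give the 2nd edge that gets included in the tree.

Kruskal: consider edges lightest-first.
2–3 (1): add — endpoints in different components.
2–6 (2): add — endpoints in different components.
1–4 (3): add — endpoints in different components.
1–3 (5): add — endpoints in different components.
3–6 (5): skip — 3 and 6 already connected.
3–4 (6): skip — 3 and 4 already connected.
3–5 (6): add — endpoints in different components.
The 2nd edge added is 2–6.

2-6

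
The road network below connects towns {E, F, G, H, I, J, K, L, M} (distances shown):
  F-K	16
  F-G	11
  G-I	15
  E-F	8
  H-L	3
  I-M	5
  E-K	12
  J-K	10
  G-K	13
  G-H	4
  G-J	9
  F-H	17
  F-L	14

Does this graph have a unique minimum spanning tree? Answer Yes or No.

Kruskal's algorithm — process edges by increasing weight (ties by edge label):
H-L (3): add — endpoints in different components.
G-H (4): add — endpoints in different components.
I-M (5): add — endpoints in different components.
E-F (8): add — endpoints in different components.
G-J (9): add — endpoints in different components.
J-K (10): add — endpoints in different components.
F-G (11): add — endpoints in different components.
E-K (12): skip — E and K already connected.
G-K (13): skip — G and K already connected.
F-L (14): skip — F and L already connected.
G-I (15): add — endpoints in different components.
Every non-tree edge has weight strictly greater than the heaviest edge on the tree path between its endpoints, so the MST is unique.

Yes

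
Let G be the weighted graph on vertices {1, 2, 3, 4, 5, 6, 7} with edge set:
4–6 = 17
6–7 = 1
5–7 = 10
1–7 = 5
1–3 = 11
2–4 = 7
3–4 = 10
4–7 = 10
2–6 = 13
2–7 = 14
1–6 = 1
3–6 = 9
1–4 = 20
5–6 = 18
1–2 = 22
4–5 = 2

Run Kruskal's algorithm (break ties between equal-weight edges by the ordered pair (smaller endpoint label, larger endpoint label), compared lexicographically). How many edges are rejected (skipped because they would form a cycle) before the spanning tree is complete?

Kruskal: consider edges lightest-first.
1–6 (1): add — endpoints in different components.
6–7 (1): add — endpoints in different components.
4–5 (2): add — endpoints in different components.
1–7 (5): skip — 1 and 7 already connected.
2–4 (7): add — endpoints in different components.
3–6 (9): add — endpoints in different components.
3–4 (10): add — endpoints in different components.
Edges rejected before the tree was complete: 1.

1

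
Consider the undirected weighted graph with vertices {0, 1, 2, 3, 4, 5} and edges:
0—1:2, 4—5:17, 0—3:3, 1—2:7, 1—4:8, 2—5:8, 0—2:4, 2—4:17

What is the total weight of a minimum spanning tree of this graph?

Kruskal's algorithm — process edges by increasing weight (ties by edge label):
0—1 (2): add. Components now {0,1} {2} {3} {4} {5}
0—3 (3): add. Components now {0,1,3} {2} {4} {5}
0—2 (4): add. Components now {0,1,2,3} {4} {5}
1—2 (7): skip — 1 and 2 already connected.
1—4 (8): add. Components now {0,1,2,3,4} {5}
2—5 (8): add. Components now {0,1,2,3,4,5}
MST edges: 0—1, 0—3, 0—2, 1—4, 2—5; total weight 2+3+4+8+8 = 25.

25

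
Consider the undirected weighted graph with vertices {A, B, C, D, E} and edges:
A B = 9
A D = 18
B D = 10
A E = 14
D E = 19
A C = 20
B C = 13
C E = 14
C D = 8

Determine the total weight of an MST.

Kruskal: consider edges lightest-first.
C D (8): add. Components now {A} {B} {C,D} {E}
A B (9): add. Components now {A,B} {C,D} {E}
B D (10): add. Components now {A,B,C,D} {E}
B C (13): skip — B and C already connected.
A E (14): add. Components now {A,B,C,D,E}
MST edges: C D, A B, B D, A E; total weight 8+9+10+14 = 41.

41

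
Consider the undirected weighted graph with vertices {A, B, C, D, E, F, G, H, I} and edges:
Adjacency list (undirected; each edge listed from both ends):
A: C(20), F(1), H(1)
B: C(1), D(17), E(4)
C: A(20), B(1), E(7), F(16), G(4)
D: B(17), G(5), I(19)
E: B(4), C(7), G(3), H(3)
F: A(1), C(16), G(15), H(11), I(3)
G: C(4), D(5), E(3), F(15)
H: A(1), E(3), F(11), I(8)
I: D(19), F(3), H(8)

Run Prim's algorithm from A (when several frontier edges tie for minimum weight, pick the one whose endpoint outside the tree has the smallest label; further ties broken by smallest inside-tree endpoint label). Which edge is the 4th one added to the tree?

Prim's algorithm from A:
Step 1: cheapest edge leaving the tree is A F (1); add F.
Step 2: cheapest edge leaving the tree is A H (1); add H.
Step 3: cheapest edge leaving the tree is E H (3); add E.
Step 4: cheapest edge leaving the tree is E G (3); add G.
Step 5: cheapest edge leaving the tree is F I (3); add I.
Step 6: cheapest edge leaving the tree is B E (4); add B.
Step 7: cheapest edge leaving the tree is B C (1); add C.
Step 8: cheapest edge leaving the tree is D G (5); add D.
The 4th edge added is E G.

E-G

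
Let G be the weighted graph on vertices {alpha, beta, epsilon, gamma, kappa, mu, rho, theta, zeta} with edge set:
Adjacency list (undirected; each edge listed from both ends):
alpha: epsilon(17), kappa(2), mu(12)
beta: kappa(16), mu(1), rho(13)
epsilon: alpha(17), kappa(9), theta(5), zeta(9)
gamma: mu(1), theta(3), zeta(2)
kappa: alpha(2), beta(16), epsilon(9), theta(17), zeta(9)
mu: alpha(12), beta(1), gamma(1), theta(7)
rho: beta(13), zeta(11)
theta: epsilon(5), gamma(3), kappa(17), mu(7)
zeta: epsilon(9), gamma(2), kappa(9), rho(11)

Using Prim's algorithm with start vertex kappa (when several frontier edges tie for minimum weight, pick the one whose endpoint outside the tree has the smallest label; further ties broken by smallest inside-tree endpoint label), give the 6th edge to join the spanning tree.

Prim's algorithm from kappa:
Step 1: cheapest edge leaving the tree is alpha–kappa (2); add alpha.
Step 2: cheapest edge leaving the tree is epsilon–kappa (9); add epsilon.
Step 3: cheapest edge leaving the tree is epsilon–theta (5); add theta.
Step 4: cheapest edge leaving the tree is gamma–theta (3); add gamma.
Step 5: cheapest edge leaving the tree is gamma–mu (1); add mu.
Step 6: cheapest edge leaving the tree is beta–mu (1); add beta.
Step 7: cheapest edge leaving the tree is gamma–zeta (2); add zeta.
Step 8: cheapest edge leaving the tree is rho–zeta (11); add rho.
The 6th edge added is beta–mu.

beta-mu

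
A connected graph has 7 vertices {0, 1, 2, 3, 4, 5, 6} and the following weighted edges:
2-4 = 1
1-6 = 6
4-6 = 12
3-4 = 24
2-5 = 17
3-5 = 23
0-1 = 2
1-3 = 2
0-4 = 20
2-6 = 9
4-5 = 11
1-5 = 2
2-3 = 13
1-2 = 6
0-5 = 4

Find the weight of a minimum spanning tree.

19

Grow the tree from 0 using Prim:
Step 1: cheapest edge leaving the tree is 0-1 (2); add 1.
Step 2: cheapest edge leaving the tree is 1-3 (2); add 3.
Step 3: cheapest edge leaving the tree is 1-5 (2); add 5.
Step 4: cheapest edge leaving the tree is 1-2 (6); add 2.
Step 5: cheapest edge leaving the tree is 2-4 (1); add 4.
Step 6: cheapest edge leaving the tree is 1-6 (6); add 6.
MST edges: 0-1, 1-3, 1-5, 1-2, 2-4, 1-6; total weight 2+2+2+6+1+6 = 19.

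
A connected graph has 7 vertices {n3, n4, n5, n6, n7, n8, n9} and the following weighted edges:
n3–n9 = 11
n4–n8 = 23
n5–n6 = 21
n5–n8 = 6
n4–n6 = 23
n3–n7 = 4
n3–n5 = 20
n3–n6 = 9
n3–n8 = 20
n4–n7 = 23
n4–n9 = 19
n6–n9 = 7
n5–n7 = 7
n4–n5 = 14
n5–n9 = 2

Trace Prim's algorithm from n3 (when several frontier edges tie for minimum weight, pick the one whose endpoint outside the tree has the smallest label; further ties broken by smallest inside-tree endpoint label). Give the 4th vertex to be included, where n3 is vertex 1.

n9

Prim, starting at n3.
Step 1: cheapest edge leaving the tree is n3–n7 (4); add n7.
Step 2: cheapest edge leaving the tree is n5–n7 (7); add n5.
Step 3: cheapest edge leaving the tree is n5–n9 (2); add n9.
Step 4: cheapest edge leaving the tree is n5–n8 (6); add n8.
Step 5: cheapest edge leaving the tree is n6–n9 (7); add n6.
Step 6: cheapest edge leaving the tree is n4–n5 (14); add n4.
Vertex order: n3, n7, n5, n9, n8, n6, n4. The 4th vertex is n9.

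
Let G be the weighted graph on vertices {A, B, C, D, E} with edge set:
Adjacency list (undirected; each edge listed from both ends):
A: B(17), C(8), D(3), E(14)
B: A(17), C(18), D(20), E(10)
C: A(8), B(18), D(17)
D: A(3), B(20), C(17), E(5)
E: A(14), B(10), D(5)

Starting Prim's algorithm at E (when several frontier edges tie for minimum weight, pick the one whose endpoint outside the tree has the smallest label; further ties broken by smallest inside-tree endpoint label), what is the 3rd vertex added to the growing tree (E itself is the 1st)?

Prim, starting at E.
Step 1: cheapest edge leaving the tree is D–E (5); add D.
Step 2: cheapest edge leaving the tree is A–D (3); add A.
Step 3: cheapest edge leaving the tree is A–C (8); add C.
Step 4: cheapest edge leaving the tree is B–E (10); add B.
Vertex order: E, D, A, C, B. The 3rd vertex is A.

A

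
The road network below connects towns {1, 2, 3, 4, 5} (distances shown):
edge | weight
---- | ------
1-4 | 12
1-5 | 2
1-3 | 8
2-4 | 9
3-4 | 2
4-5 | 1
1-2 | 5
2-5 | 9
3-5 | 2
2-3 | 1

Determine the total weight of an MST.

Kruskal's algorithm — process edges by increasing weight (ties by edge label):
2-3 (1): add. Components now {1} {2,3} {4} {5}
4-5 (1): add. Components now {1} {2,3} {4,5}
1-5 (2): add. Components now {1,4,5} {2,3}
3-4 (2): add. Components now {1,2,3,4,5}
MST edges: 2-3, 4-5, 1-5, 3-4; total weight 1+1+2+2 = 6.

6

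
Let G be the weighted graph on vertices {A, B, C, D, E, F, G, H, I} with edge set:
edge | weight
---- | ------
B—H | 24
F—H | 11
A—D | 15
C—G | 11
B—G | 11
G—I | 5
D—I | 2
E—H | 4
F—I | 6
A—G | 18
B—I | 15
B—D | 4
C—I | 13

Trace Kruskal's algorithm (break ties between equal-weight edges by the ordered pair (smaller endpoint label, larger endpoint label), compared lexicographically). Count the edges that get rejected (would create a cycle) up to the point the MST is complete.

Sort edges by weight, then run Kruskal:
D—I (2): add — endpoints in different components.
B—D (4): add — endpoints in different components.
E—H (4): add — endpoints in different components.
G—I (5): add — endpoints in different components.
F—I (6): add — endpoints in different components.
B—G (11): skip — B and G already connected.
C—G (11): add — endpoints in different components.
F—H (11): add — endpoints in different components.
C—I (13): skip — C and I already connected.
A—D (15): add — endpoints in different components.
Edges rejected before the tree was complete: 2.

2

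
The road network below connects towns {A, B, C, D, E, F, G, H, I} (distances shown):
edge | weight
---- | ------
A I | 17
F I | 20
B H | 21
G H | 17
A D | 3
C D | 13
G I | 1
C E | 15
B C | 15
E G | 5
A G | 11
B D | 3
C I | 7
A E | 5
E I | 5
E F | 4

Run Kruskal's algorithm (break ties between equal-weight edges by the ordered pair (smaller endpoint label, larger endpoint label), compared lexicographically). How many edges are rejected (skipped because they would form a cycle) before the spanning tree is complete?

Kruskal: consider edges lightest-first.
G I (1): add — endpoints in different components.
A D (3): add — endpoints in different components.
B D (3): add — endpoints in different components.
E F (4): add — endpoints in different components.
A E (5): add — endpoints in different components.
E G (5): add — endpoints in different components.
E I (5): skip — E and I already connected.
C I (7): add — endpoints in different components.
A G (11): skip — A and G already connected.
C D (13): skip — C and D already connected.
B C (15): skip — B and C already connected.
C E (15): skip — C and E already connected.
A I (17): skip — A and I already connected.
G H (17): add — endpoints in different components.
Edges rejected before the tree was complete: 6.

6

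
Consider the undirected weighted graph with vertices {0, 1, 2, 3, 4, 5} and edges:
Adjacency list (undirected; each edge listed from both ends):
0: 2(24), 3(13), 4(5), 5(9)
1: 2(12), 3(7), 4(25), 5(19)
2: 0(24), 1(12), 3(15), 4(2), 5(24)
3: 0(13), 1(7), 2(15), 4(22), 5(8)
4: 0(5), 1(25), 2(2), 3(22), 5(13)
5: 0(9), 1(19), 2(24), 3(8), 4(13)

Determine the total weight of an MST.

Prim's algorithm from 0:
Step 1: cheapest edge leaving the tree is 0 4 (5); add 4.
Step 2: cheapest edge leaving the tree is 2 4 (2); add 2.
Step 3: cheapest edge leaving the tree is 0 5 (9); add 5.
Step 4: cheapest edge leaving the tree is 3 5 (8); add 3.
Step 5: cheapest edge leaving the tree is 1 3 (7); add 1.
MST edges: 0 4, 2 4, 0 5, 3 5, 1 3; total weight 5+2+9+8+7 = 31.

31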